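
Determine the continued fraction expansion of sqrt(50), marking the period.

[7; (14)]

Write x_i = (sqrt(50) + m_i)/d_i with (m_0, d_0) = (0, 1). a_0 = floor(sqrt(50)) = 7, since 7^2 = 49 <= 50 < 64 = 8^2.
Iterate m_{i+1} = d_i*a_i - m_i, d_{i+1} = (50 - m_{i+1}^2)/d_i, a_{i+1} = floor((a_0 + m_{i+1})/d_{i+1}):
  m_1 = 1*7 - 0 = 7, d_1 = (50 - 7^2)/1 = 1/1 = 1, a_1 = floor((7 + 7)/1) = 14.
  m_2 = 1*14 - 7 = 7, d_2 = (50 - 7^2)/1 = 1/1 = 1: (m_2, d_2) = (m_1, d_1) = (7, 1), so from here the quotient a_1 repeats; the period length is 1.
Hence the expansion of sqrt(50) is a_0 = 7 followed by the repeating block 14 (period 1).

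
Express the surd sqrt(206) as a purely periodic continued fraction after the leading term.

Write x_i = (sqrt(206) + m_i)/d_i with (m_0, d_0) = (0, 1). a_0 = floor(sqrt(206)) = 14, since 14^2 = 196 <= 206 < 225 = 15^2.
Iterate m_{i+1} = d_i*a_i - m_i, d_{i+1} = (206 - m_{i+1}^2)/d_i, a_{i+1} = floor((a_0 + m_{i+1})/d_{i+1}):
  m_1 = 1*14 - 0 = 14, d_1 = (206 - 14^2)/1 = 10/1 = 10, a_1 = floor((14 + 14)/10) = 2.
  m_2 = 10*2 - 14 = 6, d_2 = (206 - 6^2)/10 = 170/10 = 17, a_2 = floor((14 + 6)/17) = 1.
  m_3 = 17*1 - 6 = 11, d_3 = (206 - 11^2)/17 = 85/17 = 5, a_3 = floor((14 + 11)/5) = 5.
  m_4 = 5*5 - 11 = 14, d_4 = (206 - 14^2)/5 = 10/5 = 2, a_4 = floor((14 + 14)/2) = 14.
  m_5 = 2*14 - 14 = 14, d_5 = (206 - 14^2)/2 = 10/2 = 5, a_5 = floor((14 + 14)/5) = 5.
  m_6 = 5*5 - 14 = 11, d_6 = (206 - 11^2)/5 = 85/5 = 17, a_6 = floor((14 + 11)/17) = 1.
  m_7 = 17*1 - 11 = 6, d_7 = (206 - 6^2)/17 = 170/17 = 10, a_7 = floor((14 + 6)/10) = 2.
  m_8 = 10*2 - 6 = 14, d_8 = (206 - 14^2)/10 = 10/10 = 1, a_8 = floor((14 + 14)/1) = 28.
  m_9 = 1*28 - 14 = 14, d_9 = (206 - 14^2)/1 = 10/1 = 10: (m_9, d_9) = (m_1, d_1) = (14, 10), so from here the quotients repeat a_1, ..., a_8; the period length is 8.
Hence the expansion of sqrt(206) is a_0 = 14 followed by the repeating block 2, 1, 5, 14, 5, 1, 2, 28 (period 8).

[14; (2, 1, 5, 14, 5, 1, 2, 28)]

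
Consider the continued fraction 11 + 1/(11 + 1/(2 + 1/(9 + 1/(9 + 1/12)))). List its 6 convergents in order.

11/1, 122/11, 255/23, 2417/218, 22008/1985, 266513/24038

Using the convergent recurrence p_i = a_i*p_{i-1} + p_{i-2}, q_i = a_i*q_{i-1} + q_{i-2} with p_{-2}=0, p_{-1}=1, q_{-2}=1, q_{-1}=0:
  i=0: a_0=11, p_0 = 11*1 + 0 = 11, q_0 = 11*0 + 1 = 1.
  i=1: a_1=11, p_1 = 11*11 + 1 = 122, q_1 = 11*1 + 0 = 11.
  i=2: a_2=2, p_2 = 2*122 + 11 = 255, q_2 = 2*11 + 1 = 23.
  i=3: a_3=9, p_3 = 9*255 + 122 = 2417, q_3 = 9*23 + 11 = 218.
  i=4: a_4=9, p_4 = 9*2417 + 255 = 22008, q_4 = 9*218 + 23 = 1985.
  i=5: a_5=12, p_5 = 12*22008 + 2417 = 266513, q_5 = 12*1985 + 218 = 24038.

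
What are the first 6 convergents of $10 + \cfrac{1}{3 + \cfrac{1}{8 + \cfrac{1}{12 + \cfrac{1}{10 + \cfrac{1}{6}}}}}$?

10/1, 31/3, 258/25, 3127/303, 31528/3055, 192295/18633

Using the convergent recurrence p_i = a_i*p_{i-1} + p_{i-2}, q_i = a_i*q_{i-1} + q_{i-2} with p_{-2}=0, p_{-1}=1, q_{-2}=1, q_{-1}=0:
  i=0: a_0=10, p_0 = 10*1 + 0 = 10, q_0 = 10*0 + 1 = 1.
  i=1: a_1=3, p_1 = 3*10 + 1 = 31, q_1 = 3*1 + 0 = 3.
  i=2: a_2=8, p_2 = 8*31 + 10 = 258, q_2 = 8*3 + 1 = 25.
  i=3: a_3=12, p_3 = 12*258 + 31 = 3127, q_3 = 12*25 + 3 = 303.
  i=4: a_4=10, p_4 = 10*3127 + 258 = 31528, q_4 = 10*303 + 25 = 3055.
  i=5: a_5=6, p_5 = 6*31528 + 3127 = 192295, q_5 = 6*3055 + 303 = 18633.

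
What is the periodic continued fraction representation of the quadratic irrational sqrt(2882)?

Write x_i = (sqrt(2882) + m_i)/d_i with (m_0, d_0) = (0, 1). a_0 = floor(sqrt(2882)) = 53, since 53^2 = 2809 <= 2882 < 2916 = 54^2.
Iterate m_{i+1} = d_i*a_i - m_i, d_{i+1} = (2882 - m_{i+1}^2)/d_i, a_{i+1} = floor((a_0 + m_{i+1})/d_{i+1}):
  m_1 = 1*53 - 0 = 53, d_1 = (2882 - 53^2)/1 = 73/1 = 73, a_1 = floor((53 + 53)/73) = 1.
  m_2 = 73*1 - 53 = 20, d_2 = (2882 - 20^2)/73 = 2482/73 = 34, a_2 = floor((53 + 20)/34) = 2.
  m_3 = 34*2 - 20 = 48, d_3 = (2882 - 48^2)/34 = 578/34 = 17, a_3 = floor((53 + 48)/17) = 5.
  m_4 = 17*5 - 48 = 37, d_4 = (2882 - 37^2)/17 = 1513/17 = 89, a_4 = floor((53 + 37)/89) = 1.
  m_5 = 89*1 - 37 = 52, d_5 = (2882 - 52^2)/89 = 178/89 = 2, a_5 = floor((53 + 52)/2) = 52.
  m_6 = 2*52 - 52 = 52, d_6 = (2882 - 52^2)/2 = 178/2 = 89, a_6 = floor((53 + 52)/89) = 1.
  m_7 = 89*1 - 52 = 37, d_7 = (2882 - 37^2)/89 = 1513/89 = 17, a_7 = floor((53 + 37)/17) = 5.
  m_8 = 17*5 - 37 = 48, d_8 = (2882 - 48^2)/17 = 578/17 = 34, a_8 = floor((53 + 48)/34) = 2.
  m_9 = 34*2 - 48 = 20, d_9 = (2882 - 20^2)/34 = 2482/34 = 73, a_9 = floor((53 + 20)/73) = 1.
  m_10 = 73*1 - 20 = 53, d_10 = (2882 - 53^2)/73 = 73/73 = 1, a_10 = floor((53 + 53)/1) = 106.
  m_11 = 1*106 - 53 = 53, d_11 = (2882 - 53^2)/1 = 73/1 = 73: (m_11, d_11) = (m_1, d_1) = (53, 73), so from here the quotients repeat a_1, ..., a_10; the period length is 10.
Hence the expansion of sqrt(2882) is a_0 = 53 followed by the repeating block 1, 2, 5, 1, 52, 1, 5, 2, 1, 106 (period 10).

[53; (1, 2, 5, 1, 52, 1, 5, 2, 1, 106)]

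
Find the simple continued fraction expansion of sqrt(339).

[18; (2, 2, 2, 1, 17, 1, 2, 2, 2, 36)]

Write x_i = (sqrt(339) + m_i)/d_i with (m_0, d_0) = (0, 1). a_0 = floor(sqrt(339)) = 18, since 18^2 = 324 <= 339 < 361 = 19^2.
Iterate m_{i+1} = d_i*a_i - m_i, d_{i+1} = (339 - m_{i+1}^2)/d_i, a_{i+1} = floor((a_0 + m_{i+1})/d_{i+1}):
  m_1 = 1*18 - 0 = 18, d_1 = (339 - 18^2)/1 = 15/1 = 15, a_1 = floor((18 + 18)/15) = 2.
  m_2 = 15*2 - 18 = 12, d_2 = (339 - 12^2)/15 = 195/15 = 13, a_2 = floor((18 + 12)/13) = 2.
  m_3 = 13*2 - 12 = 14, d_3 = (339 - 14^2)/13 = 143/13 = 11, a_3 = floor((18 + 14)/11) = 2.
  m_4 = 11*2 - 14 = 8, d_4 = (339 - 8^2)/11 = 275/11 = 25, a_4 = floor((18 + 8)/25) = 1.
  m_5 = 25*1 - 8 = 17, d_5 = (339 - 17^2)/25 = 50/25 = 2, a_5 = floor((18 + 17)/2) = 17.
  m_6 = 2*17 - 17 = 17, d_6 = (339 - 17^2)/2 = 50/2 = 25, a_6 = floor((18 + 17)/25) = 1.
  m_7 = 25*1 - 17 = 8, d_7 = (339 - 8^2)/25 = 275/25 = 11, a_7 = floor((18 + 8)/11) = 2.
  m_8 = 11*2 - 8 = 14, d_8 = (339 - 14^2)/11 = 143/11 = 13, a_8 = floor((18 + 14)/13) = 2.
  m_9 = 13*2 - 14 = 12, d_9 = (339 - 12^2)/13 = 195/13 = 15, a_9 = floor((18 + 12)/15) = 2.
  m_10 = 15*2 - 12 = 18, d_10 = (339 - 18^2)/15 = 15/15 = 1, a_10 = floor((18 + 18)/1) = 36.
  m_11 = 1*36 - 18 = 18, d_11 = (339 - 18^2)/1 = 15/1 = 15: (m_11, d_11) = (m_1, d_1) = (18, 15), so from here the quotients repeat a_1, ..., a_10; the period length is 10.
Hence the expansion of sqrt(339) is a_0 = 18 followed by the repeating block 2, 2, 2, 1, 17, 1, 2, 2, 2, 36 (period 10).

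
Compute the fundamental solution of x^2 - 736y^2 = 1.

(x, y) = (24335, 897)

First expand sqrt(736) as a continued fraction. With x_i = (sqrt(736) + m_i)/d_i and (m_0, d_0) = (0, 1): a_0 = floor(sqrt(736)) = 27, since 27^2 = 729 <= 736 < 784 = 28^2.
Iterate m_{i+1} = d_i*a_i - m_i, d_{i+1} = (736 - m_{i+1}^2)/d_i, a_{i+1} = floor((a_0 + m_{i+1})/d_{i+1}):
  m_1 = 1*27 - 0 = 27, d_1 = (736 - 27^2)/1 = 7/1 = 7, a_1 = floor((27 + 27)/7) = 7.
  m_2 = 7*7 - 27 = 22, d_2 = (736 - 22^2)/7 = 252/7 = 36, a_2 = floor((27 + 22)/36) = 1.
  m_3 = 36*1 - 22 = 14, d_3 = (736 - 14^2)/36 = 540/36 = 15, a_3 = floor((27 + 14)/15) = 2.
  m_4 = 15*2 - 14 = 16, d_4 = (736 - 16^2)/15 = 480/15 = 32, a_4 = floor((27 + 16)/32) = 1.
  m_5 = 32*1 - 16 = 16, d_5 = (736 - 16^2)/32 = 480/32 = 15, a_5 = floor((27 + 16)/15) = 2.
  m_6 = 15*2 - 16 = 14, d_6 = (736 - 14^2)/15 = 540/15 = 36, a_6 = floor((27 + 14)/36) = 1.
  m_7 = 36*1 - 14 = 22, d_7 = (736 - 22^2)/36 = 252/36 = 7, a_7 = floor((27 + 22)/7) = 7.
  m_8 = 7*7 - 22 = 27, d_8 = (736 - 27^2)/7 = 7/7 = 1, a_8 = floor((27 + 27)/1) = 54.
  m_9 = 1*54 - 27 = 27, d_9 = (736 - 27^2)/1 = 7/1 = 7: (m_9, d_9) = (m_1, d_1) = (27, 7), so from here the quotients repeat a_1, ..., a_8; the period length is 8.
So sqrt(736) = [27; (7, 1, 2, 1, 2, 1, 7, 54)] with period length k = 8.
k is even, so the fundamental solution of x^2 - 736y^2 = 1 is (p_{k-1}, q_{k-1}) = (p_7, q_7); compute convergents through index 7.
Convergents (p_i = a_i*p_{i-1} + p_{i-2}, q_i = a_i*q_{i-1} + q_{i-2} with p_{-2}=0, p_{-1}=1, q_{-2}=1, q_{-1}=0):
  i=0: a_0=27, p_0 = 27*1 + 0 = 27, q_0 = 27*0 + 1 = 1.
  i=1: a_1=7, p_1 = 7*27 + 1 = 190, q_1 = 7*1 + 0 = 7.
  i=2: a_2=1, p_2 = 1*190 + 27 = 217, q_2 = 1*7 + 1 = 8.
  i=3: a_3=2, p_3 = 2*217 + 190 = 624, q_3 = 2*8 + 7 = 23.
  i=4: a_4=1, p_4 = 1*624 + 217 = 841, q_4 = 1*23 + 8 = 31.
  i=5: a_5=2, p_5 = 2*841 + 624 = 2306, q_5 = 2*31 + 23 = 85.
  i=6: a_6=1, p_6 = 1*2306 + 841 = 3147, q_6 = 1*85 + 31 = 116.
  i=7: a_7=7, p_7 = 7*3147 + 2306 = 24335, q_7 = 7*116 + 85 = 897.
Check: 24335^2 - 736*897^2 = 592192225 - 592192224 = 1, so (x, y) = (24335, 897) solves the equation, and by the theorem it is the least positive solution.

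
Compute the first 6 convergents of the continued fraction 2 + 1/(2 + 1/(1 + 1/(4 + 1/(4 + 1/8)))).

Using the convergent recurrence p_i = a_i*p_{i-1} + p_{i-2}, q_i = a_i*q_{i-1} + q_{i-2} with p_{-2}=0, p_{-1}=1, q_{-2}=1, q_{-1}=0:
  i=0: a_0=2, p_0 = 2*1 + 0 = 2, q_0 = 2*0 + 1 = 1.
  i=1: a_1=2, p_1 = 2*2 + 1 = 5, q_1 = 2*1 + 0 = 2.
  i=2: a_2=1, p_2 = 1*5 + 2 = 7, q_2 = 1*2 + 1 = 3.
  i=3: a_3=4, p_3 = 4*7 + 5 = 33, q_3 = 4*3 + 2 = 14.
  i=4: a_4=4, p_4 = 4*33 + 7 = 139, q_4 = 4*14 + 3 = 59.
  i=5: a_5=8, p_5 = 8*139 + 33 = 1145, q_5 = 8*59 + 14 = 486.

2/1, 5/2, 7/3, 33/14, 139/59, 1145/486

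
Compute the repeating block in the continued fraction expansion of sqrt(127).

[11; (3, 1, 2, 2, 7, 11, 7, 2, 2, 1, 3, 22)]

Write x_i = (sqrt(127) + m_i)/d_i with (m_0, d_0) = (0, 1). a_0 = floor(sqrt(127)) = 11, since 11^2 = 121 <= 127 < 144 = 12^2.
Iterate m_{i+1} = d_i*a_i - m_i, d_{i+1} = (127 - m_{i+1}^2)/d_i, a_{i+1} = floor((a_0 + m_{i+1})/d_{i+1}):
  m_1 = 1*11 - 0 = 11, d_1 = (127 - 11^2)/1 = 6/1 = 6, a_1 = floor((11 + 11)/6) = 3.
  m_2 = 6*3 - 11 = 7, d_2 = (127 - 7^2)/6 = 78/6 = 13, a_2 = floor((11 + 7)/13) = 1.
  m_3 = 13*1 - 7 = 6, d_3 = (127 - 6^2)/13 = 91/13 = 7, a_3 = floor((11 + 6)/7) = 2.
  m_4 = 7*2 - 6 = 8, d_4 = (127 - 8^2)/7 = 63/7 = 9, a_4 = floor((11 + 8)/9) = 2.
  m_5 = 9*2 - 8 = 10, d_5 = (127 - 10^2)/9 = 27/9 = 3, a_5 = floor((11 + 10)/3) = 7.
  m_6 = 3*7 - 10 = 11, d_6 = (127 - 11^2)/3 = 6/3 = 2, a_6 = floor((11 + 11)/2) = 11.
  m_7 = 2*11 - 11 = 11, d_7 = (127 - 11^2)/2 = 6/2 = 3, a_7 = floor((11 + 11)/3) = 7.
  m_8 = 3*7 - 11 = 10, d_8 = (127 - 10^2)/3 = 27/3 = 9, a_8 = floor((11 + 10)/9) = 2.
  m_9 = 9*2 - 10 = 8, d_9 = (127 - 8^2)/9 = 63/9 = 7, a_9 = floor((11 + 8)/7) = 2.
  m_10 = 7*2 - 8 = 6, d_10 = (127 - 6^2)/7 = 91/7 = 13, a_10 = floor((11 + 6)/13) = 1.
  m_11 = 13*1 - 6 = 7, d_11 = (127 - 7^2)/13 = 78/13 = 6, a_11 = floor((11 + 7)/6) = 3.
  m_12 = 6*3 - 7 = 11, d_12 = (127 - 11^2)/6 = 6/6 = 1, a_12 = floor((11 + 11)/1) = 22.
  m_13 = 1*22 - 11 = 11, d_13 = (127 - 11^2)/1 = 6/1 = 6: (m_13, d_13) = (m_1, d_1) = (11, 6), so from here the quotients repeat a_1, ..., a_12; the period length is 12.
Hence the expansion of sqrt(127) is a_0 = 11 followed by the repeating block 3, 1, 2, 2, 7, 11, 7, 2, 2, 1, 3, 22 (period 12).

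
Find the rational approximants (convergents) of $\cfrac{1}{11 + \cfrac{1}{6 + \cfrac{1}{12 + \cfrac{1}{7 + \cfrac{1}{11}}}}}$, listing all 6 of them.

Using the convergent recurrence p_i = a_i*p_{i-1} + p_{i-2}, q_i = a_i*q_{i-1} + q_{i-2} with p_{-2}=0, p_{-1}=1, q_{-2}=1, q_{-1}=0:
  i=0: a_0=0, p_0 = 0*1 + 0 = 0, q_0 = 0*0 + 1 = 1.
  i=1: a_1=11, p_1 = 11*0 + 1 = 1, q_1 = 11*1 + 0 = 11.
  i=2: a_2=6, p_2 = 6*1 + 0 = 6, q_2 = 6*11 + 1 = 67.
  i=3: a_3=12, p_3 = 12*6 + 1 = 73, q_3 = 12*67 + 11 = 815.
  i=4: a_4=7, p_4 = 7*73 + 6 = 517, q_4 = 7*815 + 67 = 5772.
  i=5: a_5=11, p_5 = 11*517 + 73 = 5760, q_5 = 11*5772 + 815 = 64307.

0/1, 1/11, 6/67, 73/815, 517/5772, 5760/64307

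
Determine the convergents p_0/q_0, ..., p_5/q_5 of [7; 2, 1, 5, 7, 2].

7/1, 15/2, 22/3, 125/17, 897/122, 1919/261

Using the convergent recurrence p_i = a_i*p_{i-1} + p_{i-2}, q_i = a_i*q_{i-1} + q_{i-2} with p_{-2}=0, p_{-1}=1, q_{-2}=1, q_{-1}=0:
  i=0: a_0=7, p_0 = 7*1 + 0 = 7, q_0 = 7*0 + 1 = 1.
  i=1: a_1=2, p_1 = 2*7 + 1 = 15, q_1 = 2*1 + 0 = 2.
  i=2: a_2=1, p_2 = 1*15 + 7 = 22, q_2 = 1*2 + 1 = 3.
  i=3: a_3=5, p_3 = 5*22 + 15 = 125, q_3 = 5*3 + 2 = 17.
  i=4: a_4=7, p_4 = 7*125 + 22 = 897, q_4 = 7*17 + 3 = 122.
  i=5: a_5=2, p_5 = 2*897 + 125 = 1919, q_5 = 2*122 + 17 = 261.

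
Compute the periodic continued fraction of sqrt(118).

[10; (1, 6, 3, 2, 10, 2, 3, 6, 1, 20)]

Write x_i = (sqrt(118) + m_i)/d_i with (m_0, d_0) = (0, 1). a_0 = floor(sqrt(118)) = 10, since 10^2 = 100 <= 118 < 121 = 11^2.
Iterate m_{i+1} = d_i*a_i - m_i, d_{i+1} = (118 - m_{i+1}^2)/d_i, a_{i+1} = floor((a_0 + m_{i+1})/d_{i+1}):
  m_1 = 1*10 - 0 = 10, d_1 = (118 - 10^2)/1 = 18/1 = 18, a_1 = floor((10 + 10)/18) = 1.
  m_2 = 18*1 - 10 = 8, d_2 = (118 - 8^2)/18 = 54/18 = 3, a_2 = floor((10 + 8)/3) = 6.
  m_3 = 3*6 - 8 = 10, d_3 = (118 - 10^2)/3 = 18/3 = 6, a_3 = floor((10 + 10)/6) = 3.
  m_4 = 6*3 - 10 = 8, d_4 = (118 - 8^2)/6 = 54/6 = 9, a_4 = floor((10 + 8)/9) = 2.
  m_5 = 9*2 - 8 = 10, d_5 = (118 - 10^2)/9 = 18/9 = 2, a_5 = floor((10 + 10)/2) = 10.
  m_6 = 2*10 - 10 = 10, d_6 = (118 - 10^2)/2 = 18/2 = 9, a_6 = floor((10 + 10)/9) = 2.
  m_7 = 9*2 - 10 = 8, d_7 = (118 - 8^2)/9 = 54/9 = 6, a_7 = floor((10 + 8)/6) = 3.
  m_8 = 6*3 - 8 = 10, d_8 = (118 - 10^2)/6 = 18/6 = 3, a_8 = floor((10 + 10)/3) = 6.
  m_9 = 3*6 - 10 = 8, d_9 = (118 - 8^2)/3 = 54/3 = 18, a_9 = floor((10 + 8)/18) = 1.
  m_10 = 18*1 - 8 = 10, d_10 = (118 - 10^2)/18 = 18/18 = 1, a_10 = floor((10 + 10)/1) = 20.
  m_11 = 1*20 - 10 = 10, d_11 = (118 - 10^2)/1 = 18/1 = 18: (m_11, d_11) = (m_1, d_1) = (10, 18), so from here the quotients repeat a_1, ..., a_10; the period length is 10.
Hence the expansion of sqrt(118) is a_0 = 10 followed by the repeating block 1, 6, 3, 2, 10, 2, 3, 6, 1, 20 (period 10).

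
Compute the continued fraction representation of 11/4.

[2; 1, 3]

Run the Euclidean algorithm on 11 and 4; the successive quotients are the partial quotients a_0, a_1, ... (each step inverts the fractional part left over by the previous one):
  11 = 2*4 + 3, so a_0 = 2.
  4 = 1*3 + 1, so a_1 = 1.
  3 = 3*1 + 0, so a_2 = 3.
The remainder reaches 0 after 3 divisions, so the expansion has 3 partial quotients, read off in order.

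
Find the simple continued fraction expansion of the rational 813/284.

Run the Euclidean algorithm on 813 and 284; the successive quotients are the partial quotients a_0, a_1, ... (each step inverts the fractional part left over by the previous one):
  813 = 2*284 + 245, so a_0 = 2.
  284 = 1*245 + 39, so a_1 = 1.
  245 = 6*39 + 11, so a_2 = 6.
  39 = 3*11 + 6, so a_3 = 3.
  11 = 1*6 + 5, so a_4 = 1.
  6 = 1*5 + 1, so a_5 = 1.
  5 = 5*1 + 0, so a_6 = 5.
The remainder reaches 0 after 7 divisions, so the expansion has 7 partial quotients, read off in order.

[2; 1, 6, 3, 1, 1, 5]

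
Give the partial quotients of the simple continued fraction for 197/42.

[4; 1, 2, 4, 3]

Run the Euclidean algorithm on 197 and 42; the successive quotients are the partial quotients a_0, a_1, ... (each step inverts the fractional part left over by the previous one):
  197 = 4*42 + 29, so a_0 = 4.
  42 = 1*29 + 13, so a_1 = 1.
  29 = 2*13 + 3, so a_2 = 2.
  13 = 4*3 + 1, so a_3 = 4.
  3 = 3*1 + 0, so a_4 = 3.
The remainder reaches 0 after 5 divisions, so the expansion has 5 partial quotients, read off in order.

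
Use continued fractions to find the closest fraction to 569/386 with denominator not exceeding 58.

Expand x = 569/386 as a continued fraction with the Euclidean algorithm:
  569 = 1*386 + 183, so a_0 = 1.
  386 = 2*183 + 20, so a_1 = 2.
  183 = 9*20 + 3, so a_2 = 9.
  20 = 6*3 + 2, so a_3 = 6.
  3 = 1*2 + 1, so a_4 = 1.
  2 = 2*1 + 0, so a_5 = 2.
so x = [1; 2, 9, 6, 1, 2].
Convergents (p_i = a_i*p_{i-1} + p_{i-2}, q_i = a_i*q_{i-1} + q_{i-2} with p_{-2}=0, p_{-1}=1, q_{-2}=1, q_{-1}=0), until the denominator exceeds 58:
  i=0: a_0=1, p_0 = 1*1 + 0 = 1, q_0 = 1*0 + 1 = 1.
  i=1: a_1=2, p_1 = 2*1 + 1 = 3, q_1 = 2*1 + 0 = 2.
  i=2: a_2=9, p_2 = 9*3 + 1 = 28, q_2 = 9*2 + 1 = 19.
  i=3: a_3=6, p_3 = 6*28 + 3 = 171, q_3 = 6*19 + 2 = 116.
q_3 = 116 > 58, so the last convergent with denominator <= 58 is p_2/q_2 = 28/19.
The closest fraction with denominator <= 58 is either p_2/q_2 or the intermediate fraction (k*p_2 + p_1)/(k*q_2 + q_1) with the largest k >= 1 whose denominator stays <= 58; these approach x as k grows, and every other convergent or intermediate fraction in range is farther away.
Largest k: floor((58 - q_1)/q_2) = floor((58 - 2)/19) = 2.
That gives (2*28 + 3)/(2*19 + 2) = 59/40.
Compare the errors: |x - 28/19| = |569*19 - 28*386|/(386*19) = 3/7334, and |x - 59/40| = |569*40 - 59*386|/(386*40) = 14/15440.
Cross-multiplying, 3*15440 = 46320 < 102676 = 14*7334, so 3/7334 is smaller: the convergent 28/19 is closer to x than 59/40.

28/19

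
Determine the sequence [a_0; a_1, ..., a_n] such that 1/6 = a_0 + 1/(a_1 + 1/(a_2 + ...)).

Run the Euclidean algorithm on 1 and 6; the successive quotients are the partial quotients a_0, a_1, ... (each step inverts the fractional part left over by the previous one):
  1 = 0*6 + 1, so a_0 = 0.
  6 = 6*1 + 0, so a_1 = 6.
The remainder reaches 0 after 2 divisions, so the expansion has 2 partial quotients, read off in order.

[0; 6]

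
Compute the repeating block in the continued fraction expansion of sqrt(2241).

Write x_i = (sqrt(2241) + m_i)/d_i with (m_0, d_0) = (0, 1). a_0 = floor(sqrt(2241)) = 47, since 47^2 = 2209 <= 2241 < 2304 = 48^2.
Iterate m_{i+1} = d_i*a_i - m_i, d_{i+1} = (2241 - m_{i+1}^2)/d_i, a_{i+1} = floor((a_0 + m_{i+1})/d_{i+1}):
  m_1 = 1*47 - 0 = 47, d_1 = (2241 - 47^2)/1 = 32/1 = 32, a_1 = floor((47 + 47)/32) = 2.
  m_2 = 32*2 - 47 = 17, d_2 = (2241 - 17^2)/32 = 1952/32 = 61, a_2 = floor((47 + 17)/61) = 1.
  m_3 = 61*1 - 17 = 44, d_3 = (2241 - 44^2)/61 = 305/61 = 5, a_3 = floor((47 + 44)/5) = 18.
  m_4 = 5*18 - 44 = 46, d_4 = (2241 - 46^2)/5 = 125/5 = 25, a_4 = floor((47 + 46)/25) = 3.
  m_5 = 25*3 - 46 = 29, d_5 = (2241 - 29^2)/25 = 1400/25 = 56, a_5 = floor((47 + 29)/56) = 1.
  m_6 = 56*1 - 29 = 27, d_6 = (2241 - 27^2)/56 = 1512/56 = 27, a_6 = floor((47 + 27)/27) = 2.
  m_7 = 27*2 - 27 = 27, d_7 = (2241 - 27^2)/27 = 1512/27 = 56, a_7 = floor((47 + 27)/56) = 1.
  m_8 = 56*1 - 27 = 29, d_8 = (2241 - 29^2)/56 = 1400/56 = 25, a_8 = floor((47 + 29)/25) = 3.
  m_9 = 25*3 - 29 = 46, d_9 = (2241 - 46^2)/25 = 125/25 = 5, a_9 = floor((47 + 46)/5) = 18.
  m_10 = 5*18 - 46 = 44, d_10 = (2241 - 44^2)/5 = 305/5 = 61, a_10 = floor((47 + 44)/61) = 1.
  m_11 = 61*1 - 44 = 17, d_11 = (2241 - 17^2)/61 = 1952/61 = 32, a_11 = floor((47 + 17)/32) = 2.
  m_12 = 32*2 - 17 = 47, d_12 = (2241 - 47^2)/32 = 32/32 = 1, a_12 = floor((47 + 47)/1) = 94.
  m_13 = 1*94 - 47 = 47, d_13 = (2241 - 47^2)/1 = 32/1 = 32: (m_13, d_13) = (m_1, d_1) = (47, 32), so from here the quotients repeat a_1, ..., a_12; the period length is 12.
Hence the expansion of sqrt(2241) is a_0 = 47 followed by the repeating block 2, 1, 18, 3, 1, 2, 1, 3, 18, 1, 2, 94 (period 12).

[47; (2, 1, 18, 3, 1, 2, 1, 3, 18, 1, 2, 94)]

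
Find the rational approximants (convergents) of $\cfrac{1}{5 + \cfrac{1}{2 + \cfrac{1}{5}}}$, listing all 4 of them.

Using the convergent recurrence p_i = a_i*p_{i-1} + p_{i-2}, q_i = a_i*q_{i-1} + q_{i-2} with p_{-2}=0, p_{-1}=1, q_{-2}=1, q_{-1}=0:
  i=0: a_0=0, p_0 = 0*1 + 0 = 0, q_0 = 0*0 + 1 = 1.
  i=1: a_1=5, p_1 = 5*0 + 1 = 1, q_1 = 5*1 + 0 = 5.
  i=2: a_2=2, p_2 = 2*1 + 0 = 2, q_2 = 2*5 + 1 = 11.
  i=3: a_3=5, p_3 = 5*2 + 1 = 11, q_3 = 5*11 + 5 = 60.

0/1, 1/5, 2/11, 11/60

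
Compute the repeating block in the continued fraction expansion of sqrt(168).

[12; (1, 24)]

Write x_i = (sqrt(168) + m_i)/d_i with (m_0, d_0) = (0, 1). a_0 = floor(sqrt(168)) = 12, since 12^2 = 144 <= 168 < 169 = 13^2.
Iterate m_{i+1} = d_i*a_i - m_i, d_{i+1} = (168 - m_{i+1}^2)/d_i, a_{i+1} = floor((a_0 + m_{i+1})/d_{i+1}):
  m_1 = 1*12 - 0 = 12, d_1 = (168 - 12^2)/1 = 24/1 = 24, a_1 = floor((12 + 12)/24) = 1.
  m_2 = 24*1 - 12 = 12, d_2 = (168 - 12^2)/24 = 24/24 = 1, a_2 = floor((12 + 12)/1) = 24.
  m_3 = 1*24 - 12 = 12, d_3 = (168 - 12^2)/1 = 24/1 = 24: (m_3, d_3) = (m_1, d_1) = (12, 24), so from here the quotients repeat a_1, a_2; the period length is 2.
Hence the expansion of sqrt(168) is a_0 = 12 followed by the repeating block 1, 24 (period 2).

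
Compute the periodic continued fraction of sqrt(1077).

[32; (1, 4, 2, 15, 1, 20, 1, 15, 2, 4, 1, 64)]

Write x_i = (sqrt(1077) + m_i)/d_i with (m_0, d_0) = (0, 1). a_0 = floor(sqrt(1077)) = 32, since 32^2 = 1024 <= 1077 < 1089 = 33^2.
Iterate m_{i+1} = d_i*a_i - m_i, d_{i+1} = (1077 - m_{i+1}^2)/d_i, a_{i+1} = floor((a_0 + m_{i+1})/d_{i+1}):
  m_1 = 1*32 - 0 = 32, d_1 = (1077 - 32^2)/1 = 53/1 = 53, a_1 = floor((32 + 32)/53) = 1.
  m_2 = 53*1 - 32 = 21, d_2 = (1077 - 21^2)/53 = 636/53 = 12, a_2 = floor((32 + 21)/12) = 4.
  m_3 = 12*4 - 21 = 27, d_3 = (1077 - 27^2)/12 = 348/12 = 29, a_3 = floor((32 + 27)/29) = 2.
  m_4 = 29*2 - 27 = 31, d_4 = (1077 - 31^2)/29 = 116/29 = 4, a_4 = floor((32 + 31)/4) = 15.
  m_5 = 4*15 - 31 = 29, d_5 = (1077 - 29^2)/4 = 236/4 = 59, a_5 = floor((32 + 29)/59) = 1.
  m_6 = 59*1 - 29 = 30, d_6 = (1077 - 30^2)/59 = 177/59 = 3, a_6 = floor((32 + 30)/3) = 20.
  m_7 = 3*20 - 30 = 30, d_7 = (1077 - 30^2)/3 = 177/3 = 59, a_7 = floor((32 + 30)/59) = 1.
  m_8 = 59*1 - 30 = 29, d_8 = (1077 - 29^2)/59 = 236/59 = 4, a_8 = floor((32 + 29)/4) = 15.
  m_9 = 4*15 - 29 = 31, d_9 = (1077 - 31^2)/4 = 116/4 = 29, a_9 = floor((32 + 31)/29) = 2.
  m_10 = 29*2 - 31 = 27, d_10 = (1077 - 27^2)/29 = 348/29 = 12, a_10 = floor((32 + 27)/12) = 4.
  m_11 = 12*4 - 27 = 21, d_11 = (1077 - 21^2)/12 = 636/12 = 53, a_11 = floor((32 + 21)/53) = 1.
  m_12 = 53*1 - 21 = 32, d_12 = (1077 - 32^2)/53 = 53/53 = 1, a_12 = floor((32 + 32)/1) = 64.
  m_13 = 1*64 - 32 = 32, d_13 = (1077 - 32^2)/1 = 53/1 = 53: (m_13, d_13) = (m_1, d_1) = (32, 53), so from here the quotients repeat a_1, ..., a_12; the period length is 12.
Hence the expansion of sqrt(1077) is a_0 = 32 followed by the repeating block 1, 4, 2, 15, 1, 20, 1, 15, 2, 4, 1, 64 (period 12).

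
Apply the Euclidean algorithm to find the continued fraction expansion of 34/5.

[6; 1, 4]

Run the Euclidean algorithm on 34 and 5; the successive quotients are the partial quotients a_0, a_1, ... (each step inverts the fractional part left over by the previous one):
  34 = 6*5 + 4, so a_0 = 6.
  5 = 1*4 + 1, so a_1 = 1.
  4 = 4*1 + 0, so a_2 = 4.
The remainder reaches 0 after 3 divisions, so the expansion has 3 partial quotients, read off in order.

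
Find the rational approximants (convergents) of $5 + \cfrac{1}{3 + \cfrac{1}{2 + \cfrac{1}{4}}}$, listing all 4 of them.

5/1, 16/3, 37/7, 164/31

Using the convergent recurrence p_i = a_i*p_{i-1} + p_{i-2}, q_i = a_i*q_{i-1} + q_{i-2} with p_{-2}=0, p_{-1}=1, q_{-2}=1, q_{-1}=0:
  i=0: a_0=5, p_0 = 5*1 + 0 = 5, q_0 = 5*0 + 1 = 1.
  i=1: a_1=3, p_1 = 3*5 + 1 = 16, q_1 = 3*1 + 0 = 3.
  i=2: a_2=2, p_2 = 2*16 + 5 = 37, q_2 = 2*3 + 1 = 7.
  i=3: a_3=4, p_3 = 4*37 + 16 = 164, q_3 = 4*7 + 3 = 31.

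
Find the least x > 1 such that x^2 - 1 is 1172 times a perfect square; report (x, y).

(x, y) = (12320649, 359890)

First expand sqrt(1172) as a continued fraction. With x_i = (sqrt(1172) + m_i)/d_i and (m_0, d_0) = (0, 1): a_0 = floor(sqrt(1172)) = 34, since 34^2 = 1156 <= 1172 < 1225 = 35^2.
Iterate m_{i+1} = d_i*a_i - m_i, d_{i+1} = (1172 - m_{i+1}^2)/d_i, a_{i+1} = floor((a_0 + m_{i+1})/d_{i+1}):
  m_1 = 1*34 - 0 = 34, d_1 = (1172 - 34^2)/1 = 16/1 = 16, a_1 = floor((34 + 34)/16) = 4.
  m_2 = 16*4 - 34 = 30, d_2 = (1172 - 30^2)/16 = 272/16 = 17, a_2 = floor((34 + 30)/17) = 3.
  m_3 = 17*3 - 30 = 21, d_3 = (1172 - 21^2)/17 = 731/17 = 43, a_3 = floor((34 + 21)/43) = 1.
  m_4 = 43*1 - 21 = 22, d_4 = (1172 - 22^2)/43 = 688/43 = 16, a_4 = floor((34 + 22)/16) = 3.
  m_5 = 16*3 - 22 = 26, d_5 = (1172 - 26^2)/16 = 496/16 = 31, a_5 = floor((34 + 26)/31) = 1.
  m_6 = 31*1 - 26 = 5, d_6 = (1172 - 5^2)/31 = 1147/31 = 37, a_6 = floor((34 + 5)/37) = 1.
  m_7 = 37*1 - 5 = 32, d_7 = (1172 - 32^2)/37 = 148/37 = 4, a_7 = floor((34 + 32)/4) = 16.
  m_8 = 4*16 - 32 = 32, d_8 = (1172 - 32^2)/4 = 148/4 = 37, a_8 = floor((34 + 32)/37) = 1.
  m_9 = 37*1 - 32 = 5, d_9 = (1172 - 5^2)/37 = 1147/37 = 31, a_9 = floor((34 + 5)/31) = 1.
  m_10 = 31*1 - 5 = 26, d_10 = (1172 - 26^2)/31 = 496/31 = 16, a_10 = floor((34 + 26)/16) = 3.
  m_11 = 16*3 - 26 = 22, d_11 = (1172 - 22^2)/16 = 688/16 = 43, a_11 = floor((34 + 22)/43) = 1.
  m_12 = 43*1 - 22 = 21, d_12 = (1172 - 21^2)/43 = 731/43 = 17, a_12 = floor((34 + 21)/17) = 3.
  m_13 = 17*3 - 21 = 30, d_13 = (1172 - 30^2)/17 = 272/17 = 16, a_13 = floor((34 + 30)/16) = 4.
  m_14 = 16*4 - 30 = 34, d_14 = (1172 - 34^2)/16 = 16/16 = 1, a_14 = floor((34 + 34)/1) = 68.
  m_15 = 1*68 - 34 = 34, d_15 = (1172 - 34^2)/1 = 16/1 = 16: (m_15, d_15) = (m_1, d_1) = (34, 16), so from here the quotients repeat a_1, ..., a_14; the period length is 14.
So sqrt(1172) = [34; (4, 3, 1, 3, 1, 1, 16, 1, 1, 3, 1, 3, 4, 68)] with period length k = 14.
k is even, so the fundamental solution of x^2 - 1172y^2 = 1 is (p_{k-1}, q_{k-1}) = (p_13, q_13); compute convergents through index 13.
Convergents (p_i = a_i*p_{i-1} + p_{i-2}, q_i = a_i*q_{i-1} + q_{i-2} with p_{-2}=0, p_{-1}=1, q_{-2}=1, q_{-1}=0):
  i=0: a_0=34, p_0 = 34*1 + 0 = 34, q_0 = 34*0 + 1 = 1.
  i=1: a_1=4, p_1 = 4*34 + 1 = 137, q_1 = 4*1 + 0 = 4.
  i=2: a_2=3, p_2 = 3*137 + 34 = 445, q_2 = 3*4 + 1 = 13.
  i=3: a_3=1, p_3 = 1*445 + 137 = 582, q_3 = 1*13 + 4 = 17.
  i=4: a_4=3, p_4 = 3*582 + 445 = 2191, q_4 = 3*17 + 13 = 64.
  i=5: a_5=1, p_5 = 1*2191 + 582 = 2773, q_5 = 1*64 + 17 = 81.
  i=6: a_6=1, p_6 = 1*2773 + 2191 = 4964, q_6 = 1*81 + 64 = 145.
  i=7: a_7=16, p_7 = 16*4964 + 2773 = 82197, q_7 = 16*145 + 81 = 2401.
  i=8: a_8=1, p_8 = 1*82197 + 4964 = 87161, q_8 = 1*2401 + 145 = 2546.
  i=9: a_9=1, p_9 = 1*87161 + 82197 = 169358, q_9 = 1*2546 + 2401 = 4947.
  i=10: a_10=3, p_10 = 3*169358 + 87161 = 595235, q_10 = 3*4947 + 2546 = 17387.
  i=11: a_11=1, p_11 = 1*595235 + 169358 = 764593, q_11 = 1*17387 + 4947 = 22334.
  i=12: a_12=3, p_12 = 3*764593 + 595235 = 2889014, q_12 = 3*22334 + 17387 = 84389.
  i=13: a_13=4, p_13 = 4*2889014 + 764593 = 12320649, q_13 = 4*84389 + 22334 = 359890.
Check: 12320649^2 - 1172*359890^2 = 151798391781201 - 151798391781200 = 1, so (x, y) = (12320649, 359890) solves the equation, and by the theorem it is the least positive solution.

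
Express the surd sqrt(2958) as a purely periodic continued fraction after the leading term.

Write x_i = (sqrt(2958) + m_i)/d_i with (m_0, d_0) = (0, 1). a_0 = floor(sqrt(2958)) = 54, since 54^2 = 2916 <= 2958 < 3025 = 55^2.
Iterate m_{i+1} = d_i*a_i - m_i, d_{i+1} = (2958 - m_{i+1}^2)/d_i, a_{i+1} = floor((a_0 + m_{i+1})/d_{i+1}):
  m_1 = 1*54 - 0 = 54, d_1 = (2958 - 54^2)/1 = 42/1 = 42, a_1 = floor((54 + 54)/42) = 2.
  m_2 = 42*2 - 54 = 30, d_2 = (2958 - 30^2)/42 = 2058/42 = 49, a_2 = floor((54 + 30)/49) = 1.
  m_3 = 49*1 - 30 = 19, d_3 = (2958 - 19^2)/49 = 2597/49 = 53, a_3 = floor((54 + 19)/53) = 1.
  m_4 = 53*1 - 19 = 34, d_4 = (2958 - 34^2)/53 = 1802/53 = 34, a_4 = floor((54 + 34)/34) = 2.
  m_5 = 34*2 - 34 = 34, d_5 = (2958 - 34^2)/34 = 1802/34 = 53, a_5 = floor((54 + 34)/53) = 1.
  m_6 = 53*1 - 34 = 19, d_6 = (2958 - 19^2)/53 = 2597/53 = 49, a_6 = floor((54 + 19)/49) = 1.
  m_7 = 49*1 - 19 = 30, d_7 = (2958 - 30^2)/49 = 2058/49 = 42, a_7 = floor((54 + 30)/42) = 2.
  m_8 = 42*2 - 30 = 54, d_8 = (2958 - 54^2)/42 = 42/42 = 1, a_8 = floor((54 + 54)/1) = 108.
  m_9 = 1*108 - 54 = 54, d_9 = (2958 - 54^2)/1 = 42/1 = 42: (m_9, d_9) = (m_1, d_1) = (54, 42), so from here the quotients repeat a_1, ..., a_8; the period length is 8.
Hence the expansion of sqrt(2958) is a_0 = 54 followed by the repeating block 2, 1, 1, 2, 1, 1, 2, 108 (period 8).

[54; (2, 1, 1, 2, 1, 1, 2, 108)]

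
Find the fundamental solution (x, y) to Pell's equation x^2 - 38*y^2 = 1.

(x, y) = (37, 6)

First expand sqrt(38) as a continued fraction. With x_i = (sqrt(38) + m_i)/d_i and (m_0, d_0) = (0, 1): a_0 = floor(sqrt(38)) = 6, since 6^2 = 36 <= 38 < 49 = 7^2.
Iterate m_{i+1} = d_i*a_i - m_i, d_{i+1} = (38 - m_{i+1}^2)/d_i, a_{i+1} = floor((a_0 + m_{i+1})/d_{i+1}):
  m_1 = 1*6 - 0 = 6, d_1 = (38 - 6^2)/1 = 2/1 = 2, a_1 = floor((6 + 6)/2) = 6.
  m_2 = 2*6 - 6 = 6, d_2 = (38 - 6^2)/2 = 2/2 = 1, a_2 = floor((6 + 6)/1) = 12.
  m_3 = 1*12 - 6 = 6, d_3 = (38 - 6^2)/1 = 2/1 = 2: (m_3, d_3) = (m_1, d_1) = (6, 2), so from here the quotients repeat a_1, a_2; the period length is 2.
So sqrt(38) = [6; (6, 12)] with period length k = 2.
k is even, so the fundamental solution of x^2 - 38y^2 = 1 is (p_{k-1}, q_{k-1}) = (p_1, q_1); compute convergents through index 1.
Convergents (p_i = a_i*p_{i-1} + p_{i-2}, q_i = a_i*q_{i-1} + q_{i-2} with p_{-2}=0, p_{-1}=1, q_{-2}=1, q_{-1}=0):
  i=0: a_0=6, p_0 = 6*1 + 0 = 6, q_0 = 6*0 + 1 = 1.
  i=1: a_1=6, p_1 = 6*6 + 1 = 37, q_1 = 6*1 + 0 = 6.
Check: 37^2 - 38*6^2 = 1369 - 1368 = 1, so (x, y) = (37, 6) solves the equation, and by the theorem it is the least positive solution.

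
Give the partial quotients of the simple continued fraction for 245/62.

Run the Euclidean algorithm on 245 and 62; the successive quotients are the partial quotients a_0, a_1, ... (each step inverts the fractional part left over by the previous one):
  245 = 3*62 + 59, so a_0 = 3.
  62 = 1*59 + 3, so a_1 = 1.
  59 = 19*3 + 2, so a_2 = 19.
  3 = 1*2 + 1, so a_3 = 1.
  2 = 2*1 + 0, so a_4 = 2.
The remainder reaches 0 after 5 divisions, so the expansion has 5 partial quotients, read off in order.

[3; 1, 19, 1, 2]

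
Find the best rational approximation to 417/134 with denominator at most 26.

Expand x = 417/134 as a continued fraction with the Euclidean algorithm:
  417 = 3*134 + 15, so a_0 = 3.
  134 = 8*15 + 14, so a_1 = 8.
  15 = 1*14 + 1, so a_2 = 1.
  14 = 14*1 + 0, so a_3 = 14.
so x = [3; 8, 1, 14].
Convergents (p_i = a_i*p_{i-1} + p_{i-2}, q_i = a_i*q_{i-1} + q_{i-2} with p_{-2}=0, p_{-1}=1, q_{-2}=1, q_{-1}=0), until the denominator exceeds 26:
  i=0: a_0=3, p_0 = 3*1 + 0 = 3, q_0 = 3*0 + 1 = 1.
  i=1: a_1=8, p_1 = 8*3 + 1 = 25, q_1 = 8*1 + 0 = 8.
  i=2: a_2=1, p_2 = 1*25 + 3 = 28, q_2 = 1*8 + 1 = 9.
  i=3: a_3=14, p_3 = 14*28 + 25 = 417, q_3 = 14*9 + 8 = 134.
q_3 = 134 > 26, so the last convergent with denominator <= 26 is p_2/q_2 = 28/9.
The closest fraction with denominator <= 26 is either p_2/q_2 or the intermediate fraction (k*p_2 + p_1)/(k*q_2 + q_1) with the largest k >= 1 whose denominator stays <= 26; these approach x as k grows, and every other convergent or intermediate fraction in range is farther away.
Largest k: floor((26 - q_1)/q_2) = floor((26 - 8)/9) = 2.
That gives (2*28 + 25)/(2*9 + 8) = 81/26.
Compare the errors: |x - 28/9| = |417*9 - 28*134|/(134*9) = 1/1206, and |x - 81/26| = |417*26 - 81*134|/(134*26) = 12/3484.
Cross-multiplying, 1*3484 = 3484 < 14472 = 12*1206, so 1/1206 is smaller: the convergent 28/9 is closer to x than 81/26.

28/9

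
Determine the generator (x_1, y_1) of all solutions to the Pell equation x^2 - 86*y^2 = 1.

First expand sqrt(86) as a continued fraction. With x_i = (sqrt(86) + m_i)/d_i and (m_0, d_0) = (0, 1): a_0 = floor(sqrt(86)) = 9, since 9^2 = 81 <= 86 < 100 = 10^2.
Iterate m_{i+1} = d_i*a_i - m_i, d_{i+1} = (86 - m_{i+1}^2)/d_i, a_{i+1} = floor((a_0 + m_{i+1})/d_{i+1}):
  m_1 = 1*9 - 0 = 9, d_1 = (86 - 9^2)/1 = 5/1 = 5, a_1 = floor((9 + 9)/5) = 3.
  m_2 = 5*3 - 9 = 6, d_2 = (86 - 6^2)/5 = 50/5 = 10, a_2 = floor((9 + 6)/10) = 1.
  m_3 = 10*1 - 6 = 4, d_3 = (86 - 4^2)/10 = 70/10 = 7, a_3 = floor((9 + 4)/7) = 1.
  m_4 = 7*1 - 4 = 3, d_4 = (86 - 3^2)/7 = 77/7 = 11, a_4 = floor((9 + 3)/11) = 1.
  m_5 = 11*1 - 3 = 8, d_5 = (86 - 8^2)/11 = 22/11 = 2, a_5 = floor((9 + 8)/2) = 8.
  m_6 = 2*8 - 8 = 8, d_6 = (86 - 8^2)/2 = 22/2 = 11, a_6 = floor((9 + 8)/11) = 1.
  m_7 = 11*1 - 8 = 3, d_7 = (86 - 3^2)/11 = 77/11 = 7, a_7 = floor((9 + 3)/7) = 1.
  m_8 = 7*1 - 3 = 4, d_8 = (86 - 4^2)/7 = 70/7 = 10, a_8 = floor((9 + 4)/10) = 1.
  m_9 = 10*1 - 4 = 6, d_9 = (86 - 6^2)/10 = 50/10 = 5, a_9 = floor((9 + 6)/5) = 3.
  m_10 = 5*3 - 6 = 9, d_10 = (86 - 9^2)/5 = 5/5 = 1, a_10 = floor((9 + 9)/1) = 18.
  m_11 = 1*18 - 9 = 9, d_11 = (86 - 9^2)/1 = 5/1 = 5: (m_11, d_11) = (m_1, d_1) = (9, 5), so from here the quotients repeat a_1, ..., a_10; the period length is 10.
So sqrt(86) = [9; (3, 1, 1, 1, 8, 1, 1, 1, 3, 18)] with period length k = 10.
k is even, so the fundamental solution of x^2 - 86y^2 = 1 is (p_{k-1}, q_{k-1}) = (p_9, q_9); compute convergents through index 9.
Convergents (p_i = a_i*p_{i-1} + p_{i-2}, q_i = a_i*q_{i-1} + q_{i-2} with p_{-2}=0, p_{-1}=1, q_{-2}=1, q_{-1}=0):
  i=0: a_0=9, p_0 = 9*1 + 0 = 9, q_0 = 9*0 + 1 = 1.
  i=1: a_1=3, p_1 = 3*9 + 1 = 28, q_1 = 3*1 + 0 = 3.
  i=2: a_2=1, p_2 = 1*28 + 9 = 37, q_2 = 1*3 + 1 = 4.
  i=3: a_3=1, p_3 = 1*37 + 28 = 65, q_3 = 1*4 + 3 = 7.
  i=4: a_4=1, p_4 = 1*65 + 37 = 102, q_4 = 1*7 + 4 = 11.
  i=5: a_5=8, p_5 = 8*102 + 65 = 881, q_5 = 8*11 + 7 = 95.
  i=6: a_6=1, p_6 = 1*881 + 102 = 983, q_6 = 1*95 + 11 = 106.
  i=7: a_7=1, p_7 = 1*983 + 881 = 1864, q_7 = 1*106 + 95 = 201.
  i=8: a_8=1, p_8 = 1*1864 + 983 = 2847, q_8 = 1*201 + 106 = 307.
  i=9: a_9=3, p_9 = 3*2847 + 1864 = 10405, q_9 = 3*307 + 201 = 1122.
Check: 10405^2 - 86*1122^2 = 108264025 - 108264024 = 1, so (x, y) = (10405, 1122) solves the equation, and by the theorem it is the least positive solution.

(x, y) = (10405, 1122)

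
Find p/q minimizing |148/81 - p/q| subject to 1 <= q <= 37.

53/29

Expand x = 148/81 as a continued fraction with the Euclidean algorithm:
  148 = 1*81 + 67, so a_0 = 1.
  81 = 1*67 + 14, so a_1 = 1.
  67 = 4*14 + 11, so a_2 = 4.
  14 = 1*11 + 3, so a_3 = 1.
  11 = 3*3 + 2, so a_4 = 3.
  3 = 1*2 + 1, so a_5 = 1.
  2 = 2*1 + 0, so a_6 = 2.
so x = [1; 1, 4, 1, 3, 1, 2].
Convergents (p_i = a_i*p_{i-1} + p_{i-2}, q_i = a_i*q_{i-1} + q_{i-2} with p_{-2}=0, p_{-1}=1, q_{-2}=1, q_{-1}=0), until the denominator exceeds 37:
  i=0: a_0=1, p_0 = 1*1 + 0 = 1, q_0 = 1*0 + 1 = 1.
  i=1: a_1=1, p_1 = 1*1 + 1 = 2, q_1 = 1*1 + 0 = 1.
  i=2: a_2=4, p_2 = 4*2 + 1 = 9, q_2 = 4*1 + 1 = 5.
  i=3: a_3=1, p_3 = 1*9 + 2 = 11, q_3 = 1*5 + 1 = 6.
  i=4: a_4=3, p_4 = 3*11 + 9 = 42, q_4 = 3*6 + 5 = 23.
  i=5: a_5=1, p_5 = 1*42 + 11 = 53, q_5 = 1*23 + 6 = 29.
  i=6: a_6=2, p_6 = 2*53 + 42 = 148, q_6 = 2*29 + 23 = 81.
q_6 = 81 > 37, so the last convergent with denominator <= 37 is p_5/q_5 = 53/29.
The closest fraction with denominator <= 37 is either p_5/q_5 or the intermediate fraction (k*p_5 + p_4)/(k*q_5 + q_4) with the largest k >= 1 whose denominator stays <= 37; these approach x as k grows, and every other convergent or intermediate fraction in range is farther away.
Largest k: floor((37 - q_4)/q_5) = floor((37 - 23)/29) = 0.
Since k = 0, no intermediate fraction beyond p_5/q_5 has denominator <= 37, so the convergent 53/29 is the closest (its error is |148*29 - 53*81|/(81*29) = 1/2349).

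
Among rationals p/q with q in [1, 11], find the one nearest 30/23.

13/10

Expand x = 30/23 as a continued fraction with the Euclidean algorithm:
  30 = 1*23 + 7, so a_0 = 1.
  23 = 3*7 + 2, so a_1 = 3.
  7 = 3*2 + 1, so a_2 = 3.
  2 = 2*1 + 0, so a_3 = 2.
so x = [1; 3, 3, 2].
Convergents (p_i = a_i*p_{i-1} + p_{i-2}, q_i = a_i*q_{i-1} + q_{i-2} with p_{-2}=0, p_{-1}=1, q_{-2}=1, q_{-1}=0), until the denominator exceeds 11:
  i=0: a_0=1, p_0 = 1*1 + 0 = 1, q_0 = 1*0 + 1 = 1.
  i=1: a_1=3, p_1 = 3*1 + 1 = 4, q_1 = 3*1 + 0 = 3.
  i=2: a_2=3, p_2 = 3*4 + 1 = 13, q_2 = 3*3 + 1 = 10.
  i=3: a_3=2, p_3 = 2*13 + 4 = 30, q_3 = 2*10 + 3 = 23.
q_3 = 23 > 11, so the last convergent with denominator <= 11 is p_2/q_2 = 13/10.
The closest fraction with denominator <= 11 is either p_2/q_2 or the intermediate fraction (k*p_2 + p_1)/(k*q_2 + q_1) with the largest k >= 1 whose denominator stays <= 11; these approach x as k grows, and every other convergent or intermediate fraction in range is farther away.
Largest k: floor((11 - q_1)/q_2) = floor((11 - 3)/10) = 0.
Since k = 0, no intermediate fraction beyond p_2/q_2 has denominator <= 11, so the convergent 13/10 is the closest (its error is |30*10 - 13*23|/(23*10) = 1/230).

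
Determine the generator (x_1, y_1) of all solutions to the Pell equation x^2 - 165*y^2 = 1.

First expand sqrt(165) as a continued fraction. With x_i = (sqrt(165) + m_i)/d_i and (m_0, d_0) = (0, 1): a_0 = floor(sqrt(165)) = 12, since 12^2 = 144 <= 165 < 169 = 13^2.
Iterate m_{i+1} = d_i*a_i - m_i, d_{i+1} = (165 - m_{i+1}^2)/d_i, a_{i+1} = floor((a_0 + m_{i+1})/d_{i+1}):
  m_1 = 1*12 - 0 = 12, d_1 = (165 - 12^2)/1 = 21/1 = 21, a_1 = floor((12 + 12)/21) = 1.
  m_2 = 21*1 - 12 = 9, d_2 = (165 - 9^2)/21 = 84/21 = 4, a_2 = floor((12 + 9)/4) = 5.
  m_3 = 4*5 - 9 = 11, d_3 = (165 - 11^2)/4 = 44/4 = 11, a_3 = floor((12 + 11)/11) = 2.
  m_4 = 11*2 - 11 = 11, d_4 = (165 - 11^2)/11 = 44/11 = 4, a_4 = floor((12 + 11)/4) = 5.
  m_5 = 4*5 - 11 = 9, d_5 = (165 - 9^2)/4 = 84/4 = 21, a_5 = floor((12 + 9)/21) = 1.
  m_6 = 21*1 - 9 = 12, d_6 = (165 - 12^2)/21 = 21/21 = 1, a_6 = floor((12 + 12)/1) = 24.
  m_7 = 1*24 - 12 = 12, d_7 = (165 - 12^2)/1 = 21/1 = 21: (m_7, d_7) = (m_1, d_1) = (12, 21), so from here the quotients repeat a_1, ..., a_6; the period length is 6.
So sqrt(165) = [12; (1, 5, 2, 5, 1, 24)] with period length k = 6.
k is even, so the fundamental solution of x^2 - 165y^2 = 1 is (p_{k-1}, q_{k-1}) = (p_5, q_5); compute convergents through index 5.
Convergents (p_i = a_i*p_{i-1} + p_{i-2}, q_i = a_i*q_{i-1} + q_{i-2} with p_{-2}=0, p_{-1}=1, q_{-2}=1, q_{-1}=0):
  i=0: a_0=12, p_0 = 12*1 + 0 = 12, q_0 = 12*0 + 1 = 1.
  i=1: a_1=1, p_1 = 1*12 + 1 = 13, q_1 = 1*1 + 0 = 1.
  i=2: a_2=5, p_2 = 5*13 + 12 = 77, q_2 = 5*1 + 1 = 6.
  i=3: a_3=2, p_3 = 2*77 + 13 = 167, q_3 = 2*6 + 1 = 13.
  i=4: a_4=5, p_4 = 5*167 + 77 = 912, q_4 = 5*13 + 6 = 71.
  i=5: a_5=1, p_5 = 1*912 + 167 = 1079, q_5 = 1*71 + 13 = 84.
Check: 1079^2 - 165*84^2 = 1164241 - 1164240 = 1, so (x, y) = (1079, 84) solves the equation, and by the theorem it is the least positive solution.

(x, y) = (1079, 84)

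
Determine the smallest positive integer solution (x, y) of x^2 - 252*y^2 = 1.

(x, y) = (127, 8)

First expand sqrt(252) as a continued fraction. With x_i = (sqrt(252) + m_i)/d_i and (m_0, d_0) = (0, 1): a_0 = floor(sqrt(252)) = 15, since 15^2 = 225 <= 252 < 256 = 16^2.
Iterate m_{i+1} = d_i*a_i - m_i, d_{i+1} = (252 - m_{i+1}^2)/d_i, a_{i+1} = floor((a_0 + m_{i+1})/d_{i+1}):
  m_1 = 1*15 - 0 = 15, d_1 = (252 - 15^2)/1 = 27/1 = 27, a_1 = floor((15 + 15)/27) = 1.
  m_2 = 27*1 - 15 = 12, d_2 = (252 - 12^2)/27 = 108/27 = 4, a_2 = floor((15 + 12)/4) = 6.
  m_3 = 4*6 - 12 = 12, d_3 = (252 - 12^2)/4 = 108/4 = 27, a_3 = floor((15 + 12)/27) = 1.
  m_4 = 27*1 - 12 = 15, d_4 = (252 - 15^2)/27 = 27/27 = 1, a_4 = floor((15 + 15)/1) = 30.
  m_5 = 1*30 - 15 = 15, d_5 = (252 - 15^2)/1 = 27/1 = 27: (m_5, d_5) = (m_1, d_1) = (15, 27), so from here the quotients repeat a_1, ..., a_4; the period length is 4.
So sqrt(252) = [15; (1, 6, 1, 30)] with period length k = 4.
k is even, so the fundamental solution of x^2 - 252y^2 = 1 is (p_{k-1}, q_{k-1}) = (p_3, q_3); compute convergents through index 3.
Convergents (p_i = a_i*p_{i-1} + p_{i-2}, q_i = a_i*q_{i-1} + q_{i-2} with p_{-2}=0, p_{-1}=1, q_{-2}=1, q_{-1}=0):
  i=0: a_0=15, p_0 = 15*1 + 0 = 15, q_0 = 15*0 + 1 = 1.
  i=1: a_1=1, p_1 = 1*15 + 1 = 16, q_1 = 1*1 + 0 = 1.
  i=2: a_2=6, p_2 = 6*16 + 15 = 111, q_2 = 6*1 + 1 = 7.
  i=3: a_3=1, p_3 = 1*111 + 16 = 127, q_3 = 1*7 + 1 = 8.
Check: 127^2 - 252*8^2 = 16129 - 16128 = 1, so (x, y) = (127, 8) solves the equation, and by the theorem it is the least positive solution.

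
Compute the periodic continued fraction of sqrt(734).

[27; (10, 1, 4, 1, 1, 26, 1, 1, 4, 1, 10, 54)]

Write x_i = (sqrt(734) + m_i)/d_i with (m_0, d_0) = (0, 1). a_0 = floor(sqrt(734)) = 27, since 27^2 = 729 <= 734 < 784 = 28^2.
Iterate m_{i+1} = d_i*a_i - m_i, d_{i+1} = (734 - m_{i+1}^2)/d_i, a_{i+1} = floor((a_0 + m_{i+1})/d_{i+1}):
  m_1 = 1*27 - 0 = 27, d_1 = (734 - 27^2)/1 = 5/1 = 5, a_1 = floor((27 + 27)/5) = 10.
  m_2 = 5*10 - 27 = 23, d_2 = (734 - 23^2)/5 = 205/5 = 41, a_2 = floor((27 + 23)/41) = 1.
  m_3 = 41*1 - 23 = 18, d_3 = (734 - 18^2)/41 = 410/41 = 10, a_3 = floor((27 + 18)/10) = 4.
  m_4 = 10*4 - 18 = 22, d_4 = (734 - 22^2)/10 = 250/10 = 25, a_4 = floor((27 + 22)/25) = 1.
  m_5 = 25*1 - 22 = 3, d_5 = (734 - 3^2)/25 = 725/25 = 29, a_5 = floor((27 + 3)/29) = 1.
  m_6 = 29*1 - 3 = 26, d_6 = (734 - 26^2)/29 = 58/29 = 2, a_6 = floor((27 + 26)/2) = 26.
  m_7 = 2*26 - 26 = 26, d_7 = (734 - 26^2)/2 = 58/2 = 29, a_7 = floor((27 + 26)/29) = 1.
  m_8 = 29*1 - 26 = 3, d_8 = (734 - 3^2)/29 = 725/29 = 25, a_8 = floor((27 + 3)/25) = 1.
  m_9 = 25*1 - 3 = 22, d_9 = (734 - 22^2)/25 = 250/25 = 10, a_9 = floor((27 + 22)/10) = 4.
  m_10 = 10*4 - 22 = 18, d_10 = (734 - 18^2)/10 = 410/10 = 41, a_10 = floor((27 + 18)/41) = 1.
  m_11 = 41*1 - 18 = 23, d_11 = (734 - 23^2)/41 = 205/41 = 5, a_11 = floor((27 + 23)/5) = 10.
  m_12 = 5*10 - 23 = 27, d_12 = (734 - 27^2)/5 = 5/5 = 1, a_12 = floor((27 + 27)/1) = 54.
  m_13 = 1*54 - 27 = 27, d_13 = (734 - 27^2)/1 = 5/1 = 5: (m_13, d_13) = (m_1, d_1) = (27, 5), so from here the quotients repeat a_1, ..., a_12; the period length is 12.
Hence the expansion of sqrt(734) is a_0 = 27 followed by the repeating block 10, 1, 4, 1, 1, 26, 1, 1, 4, 1, 10, 54 (period 12).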